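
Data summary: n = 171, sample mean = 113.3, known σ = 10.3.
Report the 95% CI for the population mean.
(111.76, 114.84)

z-interval (σ known):
z* = 1.960 for 95% confidence

Margin of error = z* · σ/√n = 1.960 · 10.3/√171 = 1.54

CI: (113.3 - 1.54, 113.3 + 1.54) = (111.76, 114.84)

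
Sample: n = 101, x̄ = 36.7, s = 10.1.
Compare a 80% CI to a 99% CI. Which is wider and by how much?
99% CI is wider by 2.69

df = 100
80% CI: t* = 1.290, (35.40, 38.00), width = 2 · t* · s/√n = 2.59
99% CI: t* = 2.626, (34.06, 39.34), width = 2 · t* · s/√n = 5.28

The 99% CI is wider by 5.28 - 2.59 = 2.69.
Higher confidence requires a wider interval.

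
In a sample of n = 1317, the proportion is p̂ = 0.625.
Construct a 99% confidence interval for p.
(0.591, 0.659)

Proportion CI:
SE = √(p̂(1-p̂)/n) = √(0.625 · 0.375 / 1317) = 0.01334

z* = 2.576
Margin = z* · SE = 2.576 · 0.01334 = 0.0344

CI: 0.625 ± 0.0344 = (0.591, 0.659)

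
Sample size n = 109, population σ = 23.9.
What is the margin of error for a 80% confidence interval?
Margin of error = 2.93

Margin of error = z* · σ/√n
= 1.282 · 23.9/√109
= 1.282 · 23.9/10.4403
= 2.93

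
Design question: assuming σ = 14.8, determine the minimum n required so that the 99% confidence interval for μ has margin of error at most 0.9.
n ≥ 1795

For margin E ≤ 0.9:
n ≥ (z* · σ / E)²
n ≥ (2.576 · 14.8 / 0.9)²
n ≥ 1794.44

Minimum n = 1795 (rounding up)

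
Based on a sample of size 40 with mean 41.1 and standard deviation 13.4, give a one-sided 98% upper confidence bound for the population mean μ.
μ ≤ 45.60

Upper bound (one-sided):
t* = 2.125 (one-sided for 98%)
Upper bound = x̄ + t* · s/√n = 41.1 + 2.125 · 13.4/√40 = 45.60

We are 98% confident that μ ≤ 45.60.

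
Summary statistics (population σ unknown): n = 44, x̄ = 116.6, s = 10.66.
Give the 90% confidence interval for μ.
(113.90, 119.30)

t-interval (σ unknown):
df = n - 1 = 43
t* = 1.681 for 90% confidence

Margin of error = t* · s/√n = 1.681 · 10.66/√44 = 2.70

CI: (113.90, 119.30)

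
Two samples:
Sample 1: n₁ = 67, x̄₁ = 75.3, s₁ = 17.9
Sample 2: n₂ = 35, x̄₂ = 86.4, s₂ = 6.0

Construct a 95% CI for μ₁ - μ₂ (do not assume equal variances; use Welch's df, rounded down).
(-15.89, -6.31)

Difference: x̄₁ - x̄₂ = -11.10
SE = √(s₁²/n₁ + s₂²/n₂) = √(17.9²/67 + 6.0²/35) = 2.4106
df = 89.41 → 89 (Welch–Satterthwaite, rounded down)
t* = 1.987

CI: -11.10 ± 1.987 · 2.4106 = -11.10 ± 4.79 = (-15.89, -6.31)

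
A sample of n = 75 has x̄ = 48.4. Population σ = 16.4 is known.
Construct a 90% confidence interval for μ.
(45.28, 51.52)

z-interval (σ known):
z* = 1.645 for 90% confidence

Margin of error = z* · σ/√n = 1.645 · 16.4/√75 = 3.12

CI: (48.4 - 3.12, 48.4 + 3.12) = (45.28, 51.52)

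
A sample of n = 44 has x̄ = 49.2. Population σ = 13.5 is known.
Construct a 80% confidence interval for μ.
(46.59, 51.81)

z-interval (σ known):
z* = 1.282 for 80% confidence

Margin of error = z* · σ/√n = 1.282 · 13.5/√44 = 2.61

CI: (49.2 - 2.61, 49.2 + 2.61) = (46.59, 51.81)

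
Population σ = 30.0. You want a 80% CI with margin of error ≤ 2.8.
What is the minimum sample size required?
n ≥ 189

For margin E ≤ 2.8:
n ≥ (z* · σ / E)²
n ≥ (1.282 · 30.0 / 2.8)²
n ≥ 188.67

Minimum n = 189 (rounding up)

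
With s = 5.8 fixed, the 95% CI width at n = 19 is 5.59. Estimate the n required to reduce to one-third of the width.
n ≈ 171

CI width ∝ 1/√n
To reduce width by factor 3, need √n to grow by 3 → need 3² = 9 times as many samples.

Current: n = 19, width = 5.59
New: n = 171, width ≈ 1.75

Width reduced by factor of 5.59/1.75 = 3.19.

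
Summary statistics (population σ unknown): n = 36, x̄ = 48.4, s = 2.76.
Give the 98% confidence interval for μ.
(47.28, 49.52)

t-interval (σ unknown):
df = n - 1 = 35
t* = 2.438 for 98% confidence

Margin of error = t* · s/√n = 2.438 · 2.76/√36 = 1.12

CI: (47.28, 49.52)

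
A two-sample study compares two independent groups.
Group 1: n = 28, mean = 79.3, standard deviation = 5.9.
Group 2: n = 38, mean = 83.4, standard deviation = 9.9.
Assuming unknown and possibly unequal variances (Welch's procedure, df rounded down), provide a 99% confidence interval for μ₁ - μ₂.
(-9.30, 1.10)

Difference: x̄₁ - x̄₂ = -4.10
SE = √(s₁²/n₁ + s₂²/n₂) = √(5.9²/28 + 9.9²/38) = 1.9551
df = 61.64 → 61 (Welch–Satterthwaite, rounded down)
t* = 2.659

CI: -4.10 ± 2.659 · 1.9551 = -4.10 ± 5.20 = (-9.30, 1.10)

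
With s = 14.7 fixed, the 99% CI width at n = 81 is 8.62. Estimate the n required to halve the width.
n ≈ 324

CI width ∝ 1/√n
To reduce width by factor 2, need √n to grow by 2 → need 2² = 4 times as many samples.

Current: n = 81, width = 8.62
New: n = 324, width ≈ 4.23

Width reduced by factor of 8.62/4.23 = 2.04.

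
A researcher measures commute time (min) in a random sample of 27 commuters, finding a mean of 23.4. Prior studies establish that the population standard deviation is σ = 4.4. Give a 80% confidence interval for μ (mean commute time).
(22.31, 24.49)

z-interval (σ known):
z* = 1.282 for 80% confidence

Margin of error = z* · σ/√n = 1.282 · 4.4/√27 = 1.09

CI: (23.4 - 1.09, 23.4 + 1.09) = (22.31, 24.49)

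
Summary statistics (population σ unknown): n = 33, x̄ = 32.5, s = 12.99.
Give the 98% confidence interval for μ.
(26.96, 38.04)

t-interval (σ unknown):
df = n - 1 = 32
t* = 2.449 for 98% confidence

Margin of error = t* · s/√n = 2.449 · 12.99/√33 = 5.54

CI: (26.96, 38.04)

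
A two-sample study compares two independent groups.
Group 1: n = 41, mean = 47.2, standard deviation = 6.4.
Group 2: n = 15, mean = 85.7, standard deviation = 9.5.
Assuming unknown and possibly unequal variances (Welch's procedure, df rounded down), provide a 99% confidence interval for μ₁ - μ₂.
(-46.12, -30.88)

Difference: x̄₁ - x̄₂ = -38.50
SE = √(s₁²/n₁ + s₂²/n₂) = √(6.4²/41 + 9.5²/15) = 2.6487
df = 18.85 → 18 (Welch–Satterthwaite, rounded down)
t* = 2.878

CI: -38.50 ± 2.878 · 2.6487 = -38.50 ± 7.62 = (-46.12, -30.88)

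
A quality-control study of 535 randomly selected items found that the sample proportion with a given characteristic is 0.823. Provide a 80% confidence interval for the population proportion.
(0.802, 0.844)

Proportion CI:
SE = √(p̂(1-p̂)/n) = √(0.823 · 0.177 / 535) = 0.01650

z* = 1.282
Margin = z* · SE = 1.282 · 0.01650 = 0.0212

CI: 0.823 ± 0.0212 = (0.802, 0.844)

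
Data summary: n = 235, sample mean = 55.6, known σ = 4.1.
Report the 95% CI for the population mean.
(55.08, 56.12)

z-interval (σ known):
z* = 1.960 for 95% confidence

Margin of error = z* · σ/√n = 1.960 · 4.1/√235 = 0.52

CI: (55.6 - 0.52, 55.6 + 0.52) = (55.08, 56.12)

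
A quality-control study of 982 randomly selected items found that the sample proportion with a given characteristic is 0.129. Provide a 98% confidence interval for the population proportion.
(0.104, 0.154)

Proportion CI:
SE = √(p̂(1-p̂)/n) = √(0.129 · 0.871 / 982) = 0.01070

z* = 2.326
Margin = z* · SE = 2.326 · 0.01070 = 0.0249

CI: 0.129 ± 0.0249 = (0.104, 0.154)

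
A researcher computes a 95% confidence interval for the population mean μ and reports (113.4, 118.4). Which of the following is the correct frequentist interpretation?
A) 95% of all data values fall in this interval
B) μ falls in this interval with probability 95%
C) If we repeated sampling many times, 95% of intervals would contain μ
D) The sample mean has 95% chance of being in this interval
C

A) Wrong — a CI is about the parameter μ, not individual data values.
B) Wrong — μ is fixed; the randomness lives in the interval, not in μ.
C) Correct — this is the frequentist long-run coverage interpretation.
D) Wrong — x̄ is observed and sits in the interval by construction.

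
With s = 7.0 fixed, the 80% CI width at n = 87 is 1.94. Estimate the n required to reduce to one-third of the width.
n ≈ 783

CI width ∝ 1/√n
To reduce width by factor 3, need √n to grow by 3 → need 3² = 9 times as many samples.

Current: n = 87, width = 1.94
New: n = 783, width ≈ 0.64

Width reduced by factor of 1.94/0.64 = 3.03.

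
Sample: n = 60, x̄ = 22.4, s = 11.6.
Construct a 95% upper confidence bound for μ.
μ ≤ 24.90

Upper bound (one-sided):
t* = 1.671 (one-sided for 95%)
Upper bound = x̄ + t* · s/√n = 22.4 + 1.671 · 11.6/√60 = 24.90

We are 95% confident that μ ≤ 24.90.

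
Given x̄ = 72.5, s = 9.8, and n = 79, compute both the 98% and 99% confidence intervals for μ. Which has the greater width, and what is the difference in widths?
99% CI is wider by 0.58

df = 78
98% CI: t* = 2.375, (69.88, 75.12), width = 2 · t* · s/√n = 5.24
99% CI: t* = 2.640, (69.59, 75.41), width = 2 · t* · s/√n = 5.82

The 99% CI is wider by 5.82 - 5.24 = 0.58.
Higher confidence requires a wider interval.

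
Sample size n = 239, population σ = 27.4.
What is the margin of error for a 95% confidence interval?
Margin of error = 3.47

Margin of error = z* · σ/√n
= 1.960 · 27.4/√239
= 1.960 · 27.4/15.4596
= 3.47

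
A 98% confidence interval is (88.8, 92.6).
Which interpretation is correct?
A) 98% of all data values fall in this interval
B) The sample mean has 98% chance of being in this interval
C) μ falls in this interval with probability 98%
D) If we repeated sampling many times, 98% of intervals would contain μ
D

A) Wrong — a CI is about the parameter μ, not individual data values.
B) Wrong — x̄ is observed and sits in the interval by construction.
C) Wrong — μ is fixed; the randomness lives in the interval, not in μ.
D) Correct — this is the frequentist long-run coverage interpretation.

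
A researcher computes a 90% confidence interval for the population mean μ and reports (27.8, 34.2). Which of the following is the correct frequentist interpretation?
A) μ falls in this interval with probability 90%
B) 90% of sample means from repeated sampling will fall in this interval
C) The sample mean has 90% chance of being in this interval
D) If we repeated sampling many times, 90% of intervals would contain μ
D

A) Wrong — μ is fixed; the randomness lives in the interval, not in μ.
B) Wrong — coverage applies to intervals containing μ, not to future x̄ values.
C) Wrong — x̄ is observed and sits in the interval by construction.
D) Correct — this is the frequentist long-run coverage interpretation.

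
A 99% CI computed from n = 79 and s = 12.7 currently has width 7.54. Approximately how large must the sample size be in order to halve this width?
n ≈ 316

CI width ∝ 1/√n
To reduce width by factor 2, need √n to grow by 2 → need 2² = 4 times as many samples.

Current: n = 79, width = 7.54
New: n = 316, width ≈ 3.70

Width reduced by factor of 7.54/3.70 = 2.04.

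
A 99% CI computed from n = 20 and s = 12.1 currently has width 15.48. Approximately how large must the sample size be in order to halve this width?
n ≈ 80

CI width ∝ 1/√n
To reduce width by factor 2, need √n to grow by 2 → need 2² = 4 times as many samples.

Current: n = 20, width = 15.48
New: n = 80, width ≈ 7.14

Width reduced by factor of 15.48/7.14 = 2.17.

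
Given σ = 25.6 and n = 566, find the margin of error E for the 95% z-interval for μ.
Margin of error = 2.11

Margin of error = z* · σ/√n
= 1.960 · 25.6/√566
= 1.960 · 25.6/23.7908
= 2.11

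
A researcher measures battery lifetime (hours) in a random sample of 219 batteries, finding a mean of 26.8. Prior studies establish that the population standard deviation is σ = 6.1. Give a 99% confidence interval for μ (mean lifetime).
(25.74, 27.86)

z-interval (σ known):
z* = 2.576 for 99% confidence

Margin of error = z* · σ/√n = 2.576 · 6.1/√219 = 1.06

CI: (26.8 - 1.06, 26.8 + 1.06) = (25.74, 27.86)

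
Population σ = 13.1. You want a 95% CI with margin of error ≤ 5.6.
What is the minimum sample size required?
n ≥ 22

For margin E ≤ 5.6:
n ≥ (z* · σ / E)²
n ≥ (1.960 · 13.1 / 5.6)²
n ≥ 21.02

Minimum n = 22 (rounding up)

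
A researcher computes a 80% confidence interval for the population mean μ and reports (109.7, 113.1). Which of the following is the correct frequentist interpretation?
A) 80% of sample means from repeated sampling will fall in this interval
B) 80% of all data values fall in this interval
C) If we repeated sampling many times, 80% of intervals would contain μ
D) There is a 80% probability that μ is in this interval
C

A) Wrong — coverage applies to intervals containing μ, not to future x̄ values.
B) Wrong — a CI is about the parameter μ, not individual data values.
C) Correct — this is the frequentist long-run coverage interpretation.
D) Wrong — μ is fixed; the randomness lives in the interval, not in μ.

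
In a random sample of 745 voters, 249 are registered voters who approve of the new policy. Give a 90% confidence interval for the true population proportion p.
(0.306, 0.363)

Proportion CI:
p̂ = 249/745 = 0.33423
SE = √(p̂(1-p̂)/n) = √(0.33423 · 0.66577 / 745) = 0.01728

z* = 1.645
Margin = z* · SE = 1.645 · 0.01728 = 0.0284

CI: 0.33423 ± 0.0284 = (0.306, 0.363)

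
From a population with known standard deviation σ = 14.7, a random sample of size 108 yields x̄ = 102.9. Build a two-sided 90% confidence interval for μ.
(100.57, 105.23)

z-interval (σ known):
z* = 1.645 for 90% confidence

Margin of error = z* · σ/√n = 1.645 · 14.7/√108 = 2.33

CI: (102.9 - 2.33, 102.9 + 2.33) = (100.57, 105.23)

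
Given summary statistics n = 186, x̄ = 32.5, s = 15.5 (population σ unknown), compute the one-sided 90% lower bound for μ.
μ ≥ 31.04

Lower bound (one-sided):
t* = 1.286 (one-sided for 90%)
Lower bound = x̄ - t* · s/√n = 32.5 - 1.286 · 15.5/√186 = 31.04

We are 90% confident that μ ≥ 31.04.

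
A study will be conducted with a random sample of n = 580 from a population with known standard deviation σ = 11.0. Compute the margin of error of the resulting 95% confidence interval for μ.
Margin of error = 0.90

Margin of error = z* · σ/√n
= 1.960 · 11.0/√580
= 1.960 · 11.0/24.0832
= 0.90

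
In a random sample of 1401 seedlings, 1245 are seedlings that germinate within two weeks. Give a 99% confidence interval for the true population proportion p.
(0.867, 0.910)

Proportion CI:
p̂ = 1245/1401 = 0.88865
SE = √(p̂(1-p̂)/n) = √(0.88865 · 0.11135 / 1401) = 0.00840

z* = 2.576
Margin = z* · SE = 2.576 · 0.00840 = 0.0216

CI: 0.88865 ± 0.0216 = (0.867, 0.910)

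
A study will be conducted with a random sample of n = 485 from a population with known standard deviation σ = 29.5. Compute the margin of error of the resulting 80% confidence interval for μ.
Margin of error = 1.72

Margin of error = z* · σ/√n
= 1.282 · 29.5/√485
= 1.282 · 29.5/22.0227
= 1.72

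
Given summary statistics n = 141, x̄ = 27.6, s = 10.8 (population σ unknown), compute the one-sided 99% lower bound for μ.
μ ≥ 25.46

Lower bound (one-sided):
t* = 2.353 (one-sided for 99%)
Lower bound = x̄ - t* · s/√n = 27.6 - 2.353 · 10.8/√141 = 25.46

We are 99% confident that μ ≥ 25.46.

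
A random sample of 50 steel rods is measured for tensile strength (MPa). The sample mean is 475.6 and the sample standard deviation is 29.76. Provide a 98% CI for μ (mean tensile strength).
(465.48, 485.72)

t-interval (σ unknown):
df = n - 1 = 49
t* = 2.405 for 98% confidence

Margin of error = t* · s/√n = 2.405 · 29.76/√50 = 10.12

CI: (465.48, 485.72)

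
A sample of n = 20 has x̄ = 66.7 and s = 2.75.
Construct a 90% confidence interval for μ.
(65.64, 67.76)

t-interval (σ unknown):
df = n - 1 = 19
t* = 1.729 for 90% confidence

Margin of error = t* · s/√n = 1.729 · 2.75/√20 = 1.06

CI: (65.64, 67.76)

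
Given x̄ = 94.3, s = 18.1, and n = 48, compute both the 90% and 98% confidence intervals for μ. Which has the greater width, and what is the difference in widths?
98% CI is wider by 3.81

df = 47
90% CI: t* = 1.678, (89.92, 98.68), width = 2 · t* · s/√n = 8.77
98% CI: t* = 2.408, (88.01, 100.59), width = 2 · t* · s/√n = 12.58

The 98% CI is wider by 12.58 - 8.77 = 3.81.
Higher confidence requires a wider interval.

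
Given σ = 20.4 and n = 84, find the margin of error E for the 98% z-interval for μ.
Margin of error = 5.18

Margin of error = z* · σ/√n
= 2.326 · 20.4/√84
= 2.326 · 20.4/9.1652
= 5.18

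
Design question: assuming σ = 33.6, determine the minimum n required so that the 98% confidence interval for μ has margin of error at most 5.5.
n ≥ 202

For margin E ≤ 5.5:
n ≥ (z* · σ / E)²
n ≥ (2.326 · 33.6 / 5.5)²
n ≥ 201.92

Minimum n = 202 (rounding up)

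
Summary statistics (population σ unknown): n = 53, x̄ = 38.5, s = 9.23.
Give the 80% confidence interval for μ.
(36.85, 40.15)

t-interval (σ unknown):
df = n - 1 = 52
t* = 1.298 for 80% confidence

Margin of error = t* · s/√n = 1.298 · 9.23/√53 = 1.65

CI: (36.85, 40.15)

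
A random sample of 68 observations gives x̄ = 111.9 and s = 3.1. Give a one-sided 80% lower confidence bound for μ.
μ ≥ 111.58

Lower bound (one-sided):
t* = 0.847 (one-sided for 80%)
Lower bound = x̄ - t* · s/√n = 111.9 - 0.847 · 3.1/√68 = 111.58

We are 80% confident that μ ≥ 111.58.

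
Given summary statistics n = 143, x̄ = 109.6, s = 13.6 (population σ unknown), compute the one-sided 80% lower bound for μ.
μ ≥ 108.64

Lower bound (one-sided):
t* = 0.844 (one-sided for 80%)
Lower bound = x̄ - t* · s/√n = 109.6 - 0.844 · 13.6/√143 = 108.64

We are 80% confident that μ ≥ 108.64.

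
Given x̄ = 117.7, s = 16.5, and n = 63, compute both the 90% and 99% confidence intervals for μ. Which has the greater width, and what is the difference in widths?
99% CI is wider by 4.11

df = 62
90% CI: t* = 1.670, (114.23, 121.17), width = 2 · t* · s/√n = 6.94
99% CI: t* = 2.657, (112.18, 123.22), width = 2 · t* · s/√n = 11.05

The 99% CI is wider by 11.05 - 6.94 = 4.11.
Higher confidence requires a wider interval.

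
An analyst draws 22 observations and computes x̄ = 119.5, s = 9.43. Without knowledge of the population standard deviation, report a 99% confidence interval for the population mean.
(113.81, 125.19)

t-interval (σ unknown):
df = n - 1 = 21
t* = 2.831 for 99% confidence

Margin of error = t* · s/√n = 2.831 · 9.43/√22 = 5.69

CI: (113.81, 125.19)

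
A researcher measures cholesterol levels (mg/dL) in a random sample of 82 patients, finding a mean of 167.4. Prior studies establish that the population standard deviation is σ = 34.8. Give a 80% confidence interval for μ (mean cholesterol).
(162.47, 172.33)

z-interval (σ known):
z* = 1.282 for 80% confidence

Margin of error = z* · σ/√n = 1.282 · 34.8/√82 = 4.93

CI: (167.4 - 4.93, 167.4 + 4.93) = (162.47, 172.33)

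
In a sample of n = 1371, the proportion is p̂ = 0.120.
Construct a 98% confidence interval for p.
(0.100, 0.140)

Proportion CI:
SE = √(p̂(1-p̂)/n) = √(0.120 · 0.880 / 1371) = 0.00878

z* = 2.326
Margin = z* · SE = 2.326 · 0.00878 = 0.0204

CI: 0.120 ± 0.0204 = (0.100, 0.140)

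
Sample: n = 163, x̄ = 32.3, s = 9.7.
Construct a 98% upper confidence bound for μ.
μ ≤ 33.87

Upper bound (one-sided):
t* = 2.070 (one-sided for 98%)
Upper bound = x̄ + t* · s/√n = 32.3 + 2.070 · 9.7/√163 = 33.87

We are 98% confident that μ ≤ 33.87.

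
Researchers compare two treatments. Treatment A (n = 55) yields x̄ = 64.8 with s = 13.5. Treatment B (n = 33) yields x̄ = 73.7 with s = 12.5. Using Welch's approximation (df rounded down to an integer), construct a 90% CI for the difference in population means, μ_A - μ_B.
(-13.63, -4.17)

Difference: x̄₁ - x̄₂ = -8.90
SE = √(s₁²/n₁ + s₂²/n₂) = √(13.5²/55 + 12.5²/33) = 2.8370
df = 71.66 → 71 (Welch–Satterthwaite, rounded down)
t* = 1.667

CI: -8.90 ± 1.667 · 2.8370 = -8.90 ± 4.73 = (-13.63, -4.17)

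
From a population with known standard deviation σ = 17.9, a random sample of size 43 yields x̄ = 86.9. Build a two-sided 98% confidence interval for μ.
(80.55, 93.25)

z-interval (σ known):
z* = 2.326 for 98% confidence

Margin of error = z* · σ/√n = 2.326 · 17.9/√43 = 6.35

CI: (86.9 - 6.35, 86.9 + 6.35) = (80.55, 93.25)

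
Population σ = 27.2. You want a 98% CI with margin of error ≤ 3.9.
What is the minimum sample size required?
n ≥ 264

For margin E ≤ 3.9:
n ≥ (z* · σ / E)²
n ≥ (2.326 · 27.2 / 3.9)²
n ≥ 263.16

Minimum n = 264 (rounding up)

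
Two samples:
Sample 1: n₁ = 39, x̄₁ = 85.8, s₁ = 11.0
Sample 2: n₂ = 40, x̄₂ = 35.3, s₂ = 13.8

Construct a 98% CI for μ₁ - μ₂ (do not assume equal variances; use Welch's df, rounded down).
(43.83, 57.17)

Difference: x̄₁ - x̄₂ = 50.50
SE = √(s₁²/n₁ + s₂²/n₂) = √(11.0²/39 + 13.8²/40) = 2.8042
df = 74.10 → 74 (Welch–Satterthwaite, rounded down)
t* = 2.378

CI: 50.50 ± 2.378 · 2.8042 = 50.50 ± 6.67 = (43.83, 57.17)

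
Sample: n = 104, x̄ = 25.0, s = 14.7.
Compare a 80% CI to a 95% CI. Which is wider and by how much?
95% CI is wider by 2.00

df = 103
80% CI: t* = 1.290, (23.14, 26.86), width = 2 · t* · s/√n = 3.72
95% CI: t* = 1.983, (22.14, 27.86), width = 2 · t* · s/√n = 5.72

The 95% CI is wider by 5.72 - 3.72 = 2.00.
Higher confidence requires a wider interval.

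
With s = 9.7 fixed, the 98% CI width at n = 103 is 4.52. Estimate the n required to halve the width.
n ≈ 412

CI width ∝ 1/√n
To reduce width by factor 2, need √n to grow by 2 → need 2² = 4 times as many samples.

Current: n = 103, width = 4.52
New: n = 412, width ≈ 2.23

Width reduced by factor of 4.52/2.23 = 2.03.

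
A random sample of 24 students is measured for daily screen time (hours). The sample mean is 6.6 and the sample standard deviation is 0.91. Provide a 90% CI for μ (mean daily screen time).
(6.28, 6.92)

t-interval (σ unknown):
df = n - 1 = 23
t* = 1.714 for 90% confidence

Margin of error = t* · s/√n = 1.714 · 0.91/√24 = 0.32

CI: (6.28, 6.92)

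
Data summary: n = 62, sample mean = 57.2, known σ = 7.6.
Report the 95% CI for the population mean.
(55.31, 59.09)

z-interval (σ known):
z* = 1.960 for 95% confidence

Margin of error = z* · σ/√n = 1.960 · 7.6/√62 = 1.89

CI: (57.2 - 1.89, 57.2 + 1.89) = (55.31, 59.09)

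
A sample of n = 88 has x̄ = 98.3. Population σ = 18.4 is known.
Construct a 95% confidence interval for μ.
(94.46, 102.14)

z-interval (σ known):
z* = 1.960 for 95% confidence

Margin of error = z* · σ/√n = 1.960 · 18.4/√88 = 3.84

CI: (98.3 - 3.84, 98.3 + 3.84) = (94.46, 102.14)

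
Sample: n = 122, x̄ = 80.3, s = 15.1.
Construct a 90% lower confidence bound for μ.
μ ≥ 78.54

Lower bound (one-sided):
t* = 1.289 (one-sided for 90%)
Lower bound = x̄ - t* · s/√n = 80.3 - 1.289 · 15.1/√122 = 78.54

We are 90% confident that μ ≥ 78.54.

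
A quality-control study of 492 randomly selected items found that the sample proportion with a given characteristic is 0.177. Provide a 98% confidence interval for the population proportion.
(0.137, 0.217)

Proportion CI:
SE = √(p̂(1-p̂)/n) = √(0.177 · 0.823 / 492) = 0.01721

z* = 2.326
Margin = z* · SE = 2.326 · 0.01721 = 0.0400

CI: 0.177 ± 0.0400 = (0.137, 0.217)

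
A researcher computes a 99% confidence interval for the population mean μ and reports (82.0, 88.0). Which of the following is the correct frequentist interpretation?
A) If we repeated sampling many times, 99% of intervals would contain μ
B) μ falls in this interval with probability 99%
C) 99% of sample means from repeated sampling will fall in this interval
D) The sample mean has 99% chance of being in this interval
A

A) Correct — this is the frequentist long-run coverage interpretation.
B) Wrong — μ is fixed; the randomness lives in the interval, not in μ.
C) Wrong — coverage applies to intervals containing μ, not to future x̄ values.
D) Wrong — x̄ is observed and sits in the interval by construction.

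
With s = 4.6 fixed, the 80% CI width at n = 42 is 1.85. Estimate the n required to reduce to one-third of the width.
n ≈ 378

CI width ∝ 1/√n
To reduce width by factor 3, need √n to grow by 3 → need 3² = 9 times as many samples.

Current: n = 42, width = 1.85
New: n = 378, width ≈ 0.61

Width reduced by factor of 1.85/0.61 = 3.03.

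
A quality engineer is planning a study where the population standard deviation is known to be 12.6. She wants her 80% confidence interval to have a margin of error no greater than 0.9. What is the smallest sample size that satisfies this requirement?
n ≥ 323

For margin E ≤ 0.9:
n ≥ (z* · σ / E)²
n ≥ (1.282 · 12.6 / 0.9)²
n ≥ 322.13

Minimum n = 323 (rounding up)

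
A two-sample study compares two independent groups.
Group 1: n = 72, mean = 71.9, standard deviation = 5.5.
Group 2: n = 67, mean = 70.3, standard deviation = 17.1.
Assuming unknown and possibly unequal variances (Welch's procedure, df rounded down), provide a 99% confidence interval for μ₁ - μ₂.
(-4.17, 7.37)

Difference: x̄₁ - x̄₂ = 1.60
SE = √(s₁²/n₁ + s₂²/n₂) = √(5.5²/72 + 17.1²/67) = 2.1873
df = 78.64 → 78 (Welch–Satterthwaite, rounded down)
t* = 2.640

CI: 1.60 ± 2.640 · 2.1873 = 1.60 ± 5.77 = (-4.17, 7.37)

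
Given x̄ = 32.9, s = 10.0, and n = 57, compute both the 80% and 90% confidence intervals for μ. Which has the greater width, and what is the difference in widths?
90% CI is wider by 0.99

df = 56
80% CI: t* = 1.297, (31.18, 34.62), width = 2 · t* · s/√n = 3.44
90% CI: t* = 1.673, (30.68, 35.12), width = 2 · t* · s/√n = 4.43

The 90% CI is wider by 4.43 - 3.44 = 0.99.
Higher confidence requires a wider interval.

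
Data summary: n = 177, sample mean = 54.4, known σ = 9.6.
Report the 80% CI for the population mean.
(53.47, 55.33)

z-interval (σ known):
z* = 1.282 for 80% confidence

Margin of error = z* · σ/√n = 1.282 · 9.6/√177 = 0.93

CI: (54.4 - 0.93, 54.4 + 0.93) = (53.47, 55.33)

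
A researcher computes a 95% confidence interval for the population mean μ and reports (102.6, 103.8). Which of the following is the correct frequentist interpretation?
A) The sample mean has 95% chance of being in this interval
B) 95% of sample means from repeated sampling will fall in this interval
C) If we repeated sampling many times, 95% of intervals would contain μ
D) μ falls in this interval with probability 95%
C

A) Wrong — x̄ is observed and sits in the interval by construction.
B) Wrong — coverage applies to intervals containing μ, not to future x̄ values.
C) Correct — this is the frequentist long-run coverage interpretation.
D) Wrong — μ is fixed; the randomness lives in the interval, not in μ.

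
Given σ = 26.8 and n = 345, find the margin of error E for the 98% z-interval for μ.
Margin of error = 3.36

Margin of error = z* · σ/√n
= 2.326 · 26.8/√345
= 2.326 · 26.8/18.5742
= 3.36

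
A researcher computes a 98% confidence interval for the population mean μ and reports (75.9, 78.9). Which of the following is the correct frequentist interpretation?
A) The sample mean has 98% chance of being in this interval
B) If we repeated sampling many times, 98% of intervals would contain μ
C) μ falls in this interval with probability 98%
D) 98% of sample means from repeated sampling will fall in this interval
B

A) Wrong — x̄ is observed and sits in the interval by construction.
B) Correct — this is the frequentist long-run coverage interpretation.
C) Wrong — μ is fixed; the randomness lives in the interval, not in μ.
D) Wrong — coverage applies to intervals containing μ, not to future x̄ values.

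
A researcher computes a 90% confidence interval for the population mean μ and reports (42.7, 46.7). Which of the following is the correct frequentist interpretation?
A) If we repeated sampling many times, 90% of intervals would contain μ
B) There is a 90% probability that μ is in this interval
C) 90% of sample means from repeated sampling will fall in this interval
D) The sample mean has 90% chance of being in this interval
A

A) Correct — this is the frequentist long-run coverage interpretation.
B) Wrong — μ is fixed; the randomness lives in the interval, not in μ.
C) Wrong — coverage applies to intervals containing μ, not to future x̄ values.
D) Wrong — x̄ is observed and sits in the interval by construction.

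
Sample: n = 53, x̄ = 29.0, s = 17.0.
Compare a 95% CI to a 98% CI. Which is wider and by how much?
98% CI is wider by 1.84

df = 52
95% CI: t* = 2.007, (24.31, 33.69), width = 2 · t* · s/√n = 9.37
98% CI: t* = 2.400, (23.40, 34.60), width = 2 · t* · s/√n = 11.21

The 98% CI is wider by 11.21 - 9.37 = 1.84.
Higher confidence requires a wider interval.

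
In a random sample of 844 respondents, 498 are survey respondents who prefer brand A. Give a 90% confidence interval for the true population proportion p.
(0.562, 0.618)

Proportion CI:
p̂ = 498/844 = 0.59005
SE = √(p̂(1-p̂)/n) = √(0.59005 · 0.40995 / 844) = 0.01693

z* = 1.645
Margin = z* · SE = 1.645 · 0.01693 = 0.0278

CI: 0.59005 ± 0.0278 = (0.562, 0.618)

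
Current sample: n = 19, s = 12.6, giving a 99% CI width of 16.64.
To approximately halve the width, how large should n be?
n ≈ 76

CI width ∝ 1/√n
To reduce width by factor 2, need √n to grow by 2 → need 2² = 4 times as many samples.

Current: n = 19, width = 16.64
New: n = 76, width ≈ 7.64

Width reduced by factor of 16.64/7.64 = 2.18.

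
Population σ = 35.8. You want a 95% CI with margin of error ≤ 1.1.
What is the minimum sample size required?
n ≥ 4070

For margin E ≤ 1.1:
n ≥ (z* · σ / E)²
n ≥ (1.960 · 35.8 / 1.1)²
n ≥ 4069.05

Minimum n = 4070 (rounding up)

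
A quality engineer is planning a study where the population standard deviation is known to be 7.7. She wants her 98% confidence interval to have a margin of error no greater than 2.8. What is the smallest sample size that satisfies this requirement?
n ≥ 41

For margin E ≤ 2.8:
n ≥ (z* · σ / E)²
n ≥ (2.326 · 7.7 / 2.8)²
n ≥ 40.92

Minimum n = 41 (rounding up)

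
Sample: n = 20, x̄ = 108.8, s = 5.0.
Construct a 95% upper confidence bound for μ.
μ ≤ 110.73

Upper bound (one-sided):
t* = 1.729 (one-sided for 95%)
Upper bound = x̄ + t* · s/√n = 108.8 + 1.729 · 5.0/√20 = 110.73

We are 95% confident that μ ≤ 110.73.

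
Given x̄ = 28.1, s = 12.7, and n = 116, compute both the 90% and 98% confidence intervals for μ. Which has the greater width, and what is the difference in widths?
98% CI is wider by 1.65

df = 115
90% CI: t* = 1.658, (26.14, 30.06), width = 2 · t* · s/√n = 3.91
98% CI: t* = 2.359, (25.32, 30.88), width = 2 · t* · s/√n = 5.56

The 98% CI is wider by 5.56 - 3.91 = 1.65.
Higher confidence requires a wider interval.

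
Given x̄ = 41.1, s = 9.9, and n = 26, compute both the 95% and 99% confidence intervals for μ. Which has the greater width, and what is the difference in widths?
99% CI is wider by 2.82

df = 25
95% CI: t* = 2.060, (37.10, 45.10), width = 2 · t* · s/√n = 8.00
99% CI: t* = 2.787, (35.69, 46.51), width = 2 · t* · s/√n = 10.82

The 99% CI is wider by 10.82 - 8.00 = 2.82.
Higher confidence requires a wider interval.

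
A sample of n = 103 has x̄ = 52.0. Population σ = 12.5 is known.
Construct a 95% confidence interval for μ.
(49.59, 54.41)

z-interval (σ known):
z* = 1.960 for 95% confidence

Margin of error = z* · σ/√n = 1.960 · 12.5/√103 = 2.41

CI: (52.0 - 2.41, 52.0 + 2.41) = (49.59, 54.41)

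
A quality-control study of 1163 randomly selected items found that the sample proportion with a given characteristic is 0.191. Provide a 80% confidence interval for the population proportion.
(0.176, 0.206)

Proportion CI:
SE = √(p̂(1-p̂)/n) = √(0.191 · 0.809 / 1163) = 0.01153

z* = 1.282
Margin = z* · SE = 1.282 · 0.01153 = 0.0148

CI: 0.191 ± 0.0148 = (0.176, 0.206)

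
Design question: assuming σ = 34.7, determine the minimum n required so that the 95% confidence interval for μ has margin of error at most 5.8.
n ≥ 138

For margin E ≤ 5.8:
n ≥ (z* · σ / E)²
n ≥ (1.960 · 34.7 / 5.8)²
n ≥ 137.50

Minimum n = 138 (rounding up)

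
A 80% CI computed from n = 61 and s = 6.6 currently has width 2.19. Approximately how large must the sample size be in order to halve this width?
n ≈ 244

CI width ∝ 1/√n
To reduce width by factor 2, need √n to grow by 2 → need 2² = 4 times as many samples.

Current: n = 61, width = 2.19
New: n = 244, width ≈ 1.09

Width reduced by factor of 2.19/1.09 = 2.01.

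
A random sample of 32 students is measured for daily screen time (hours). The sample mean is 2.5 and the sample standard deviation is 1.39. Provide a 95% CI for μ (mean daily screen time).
(2.00, 3.00)

t-interval (σ unknown):
df = n - 1 = 31
t* = 2.040 for 95% confidence

Margin of error = t* · s/√n = 2.040 · 1.39/√32 = 0.50

CI: (2.00, 3.00)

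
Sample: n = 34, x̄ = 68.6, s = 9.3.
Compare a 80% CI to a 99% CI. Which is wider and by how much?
99% CI is wider by 4.55

df = 33
80% CI: t* = 1.308, (66.51, 70.69), width = 2 · t* · s/√n = 4.17
99% CI: t* = 2.733, (64.24, 72.96), width = 2 · t* · s/√n = 8.72

The 99% CI is wider by 8.72 - 4.17 = 4.55.
Higher confidence requires a wider interval.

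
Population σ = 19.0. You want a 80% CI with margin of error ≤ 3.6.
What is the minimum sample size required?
n ≥ 46

For margin E ≤ 3.6:
n ≥ (z* · σ / E)²
n ≥ (1.282 · 19.0 / 3.6)²
n ≥ 45.78

Minimum n = 46 (rounding up)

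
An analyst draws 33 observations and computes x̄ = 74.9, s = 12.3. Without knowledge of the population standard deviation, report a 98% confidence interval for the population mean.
(69.66, 80.14)

t-interval (σ unknown):
df = n - 1 = 32
t* = 2.449 for 98% confidence

Margin of error = t* · s/√n = 2.449 · 12.3/√33 = 5.24

CI: (69.66, 80.14)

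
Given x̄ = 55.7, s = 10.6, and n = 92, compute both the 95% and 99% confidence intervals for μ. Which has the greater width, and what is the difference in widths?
99% CI is wider by 1.43

df = 91
95% CI: t* = 1.986, (53.51, 57.89), width = 2 · t* · s/√n = 4.39
99% CI: t* = 2.631, (52.79, 58.61), width = 2 · t* · s/√n = 5.82

The 99% CI is wider by 5.82 - 4.39 = 1.43.
Higher confidence requires a wider interval.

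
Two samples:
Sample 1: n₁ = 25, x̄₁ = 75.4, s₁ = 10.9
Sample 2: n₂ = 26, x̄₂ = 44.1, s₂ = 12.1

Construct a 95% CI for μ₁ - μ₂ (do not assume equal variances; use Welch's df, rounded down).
(24.82, 37.78)

Difference: x̄₁ - x̄₂ = 31.30
SE = √(s₁²/n₁ + s₂²/n₂) = √(10.9²/25 + 12.1²/26) = 3.2224
df = 48.80 → 48 (Welch–Satterthwaite, rounded down)
t* = 2.011

CI: 31.30 ± 2.011 · 3.2224 = 31.30 ± 6.48 = (24.82, 37.78)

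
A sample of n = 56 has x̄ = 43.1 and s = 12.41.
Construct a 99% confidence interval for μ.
(38.68, 47.52)

t-interval (σ unknown):
df = n - 1 = 55
t* = 2.668 for 99% confidence

Margin of error = t* · s/√n = 2.668 · 12.41/√56 = 4.42

CI: (38.68, 47.52)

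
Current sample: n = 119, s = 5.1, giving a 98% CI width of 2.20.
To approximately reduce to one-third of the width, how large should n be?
n ≈ 1071

CI width ∝ 1/√n
To reduce width by factor 3, need √n to grow by 3 → need 3² = 9 times as many samples.

Current: n = 119, width = 2.20
New: n = 1071, width ≈ 0.73

Width reduced by factor of 2.20/0.73 = 3.01.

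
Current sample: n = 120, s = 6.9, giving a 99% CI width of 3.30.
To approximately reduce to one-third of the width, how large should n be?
n ≈ 1080

CI width ∝ 1/√n
To reduce width by factor 3, need √n to grow by 3 → need 3² = 9 times as many samples.

Current: n = 120, width = 3.30
New: n = 1080, width ≈ 1.08

Width reduced by factor of 3.30/1.08 = 3.06.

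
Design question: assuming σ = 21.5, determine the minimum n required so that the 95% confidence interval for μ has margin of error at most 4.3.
n ≥ 97

For margin E ≤ 4.3:
n ≥ (z* · σ / E)²
n ≥ (1.960 · 21.5 / 4.3)²
n ≥ 96.04

Minimum n = 97 (rounding up)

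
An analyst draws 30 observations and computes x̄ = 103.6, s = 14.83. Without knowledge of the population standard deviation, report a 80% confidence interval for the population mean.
(100.05, 107.15)

t-interval (σ unknown):
df = n - 1 = 29
t* = 1.311 for 80% confidence

Margin of error = t* · s/√n = 1.311 · 14.83/√30 = 3.55

CI: (100.05, 107.15)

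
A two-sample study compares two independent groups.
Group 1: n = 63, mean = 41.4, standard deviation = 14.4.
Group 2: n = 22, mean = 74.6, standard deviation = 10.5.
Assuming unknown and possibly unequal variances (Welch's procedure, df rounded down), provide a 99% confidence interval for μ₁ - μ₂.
(-40.92, -25.48)

Difference: x̄₁ - x̄₂ = -33.20
SE = √(s₁²/n₁ + s₂²/n₂) = √(14.4²/63 + 10.5²/22) = 2.8815
df = 50.30 → 50 (Welch–Satterthwaite, rounded down)
t* = 2.678

CI: -33.20 ± 2.678 · 2.8815 = -33.20 ± 7.72 = (-40.92, -25.48)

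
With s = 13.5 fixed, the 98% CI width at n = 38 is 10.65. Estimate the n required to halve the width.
n ≈ 152

CI width ∝ 1/√n
To reduce width by factor 2, need √n to grow by 2 → need 2² = 4 times as many samples.

Current: n = 38, width = 10.65
New: n = 152, width ≈ 5.15

Width reduced by factor of 10.65/5.15 = 2.07.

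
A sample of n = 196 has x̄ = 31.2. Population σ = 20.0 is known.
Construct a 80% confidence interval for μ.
(29.37, 33.03)

z-interval (σ known):
z* = 1.282 for 80% confidence

Margin of error = z* · σ/√n = 1.282 · 20.0/√196 = 1.83

CI: (31.2 - 1.83, 31.2 + 1.83) = (29.37, 33.03)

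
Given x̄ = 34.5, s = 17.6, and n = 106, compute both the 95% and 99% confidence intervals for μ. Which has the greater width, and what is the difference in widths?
99% CI is wider by 2.19

df = 105
95% CI: t* = 1.983, (31.11, 37.89), width = 2 · t* · s/√n = 6.78
99% CI: t* = 2.623, (30.02, 38.98), width = 2 · t* · s/√n = 8.97

The 99% CI is wider by 8.97 - 6.78 = 2.19.
Higher confidence requires a wider interval.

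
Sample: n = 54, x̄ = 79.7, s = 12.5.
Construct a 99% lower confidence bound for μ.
μ ≥ 75.62

Lower bound (one-sided):
t* = 2.399 (one-sided for 99%)
Lower bound = x̄ - t* · s/√n = 79.7 - 2.399 · 12.5/√54 = 75.62

We are 99% confident that μ ≥ 75.62.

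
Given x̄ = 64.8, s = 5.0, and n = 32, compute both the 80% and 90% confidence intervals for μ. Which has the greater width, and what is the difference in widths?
90% CI is wider by 0.69

df = 31
80% CI: t* = 1.309, (63.64, 65.96), width = 2 · t* · s/√n = 2.31
90% CI: t* = 1.696, (63.30, 66.30), width = 2 · t* · s/√n = 3.00

The 90% CI is wider by 3.00 - 2.31 = 0.69.
Higher confidence requires a wider interval.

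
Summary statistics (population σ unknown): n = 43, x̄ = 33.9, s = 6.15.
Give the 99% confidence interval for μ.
(31.37, 36.43)

t-interval (σ unknown):
df = n - 1 = 42
t* = 2.698 for 99% confidence

Margin of error = t* · s/√n = 2.698 · 6.15/√43 = 2.53

CI: (31.37, 36.43)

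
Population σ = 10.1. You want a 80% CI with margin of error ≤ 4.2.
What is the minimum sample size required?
n ≥ 10

For margin E ≤ 4.2:
n ≥ (z* · σ / E)²
n ≥ (1.282 · 10.1 / 4.2)²
n ≥ 9.50

Minimum n = 10 (rounding up)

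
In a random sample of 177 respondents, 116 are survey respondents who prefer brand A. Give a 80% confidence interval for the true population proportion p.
(0.610, 0.701)

Proportion CI:
p̂ = 116/177 = 0.65537
SE = √(p̂(1-p̂)/n) = √(0.65537 · 0.34463 / 177) = 0.03572

z* = 1.282
Margin = z* · SE = 1.282 · 0.03572 = 0.0458

CI: 0.65537 ± 0.0458 = (0.610, 0.701)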